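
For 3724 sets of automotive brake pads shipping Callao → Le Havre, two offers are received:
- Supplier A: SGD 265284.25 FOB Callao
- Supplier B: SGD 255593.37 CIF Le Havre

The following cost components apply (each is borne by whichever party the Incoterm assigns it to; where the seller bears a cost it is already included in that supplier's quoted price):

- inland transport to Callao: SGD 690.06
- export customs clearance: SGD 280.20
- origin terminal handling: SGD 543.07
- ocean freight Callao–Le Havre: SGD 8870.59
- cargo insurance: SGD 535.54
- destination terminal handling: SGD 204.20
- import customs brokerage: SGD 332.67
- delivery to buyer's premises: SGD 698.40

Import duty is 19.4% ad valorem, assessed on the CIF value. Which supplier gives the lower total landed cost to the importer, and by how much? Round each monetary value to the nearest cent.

Supplier A (FOB):
CIF value = FOB price + freight + insurance = 265284.25 + 8870.59 + 535.54 = 274690.38
Import duty = 274690.38 × 19.4% = 53289.93
Buyer bears (A): 8870.59 + 535.54 + 204.20 + 332.67 + 698.40 = 10641.40
Landed cost (A) = invoice 265284.25 + 10641.40 + duty 53289.93 = 329215.58
Supplier B (CIF):
The CIF price already equals the CIF value: 255593.37
Import duty = 255593.37 × 19.4% = 49585.11
Buyer bears (B): 204.20 + 332.67 + 698.40 = 1235.27
Landed cost (B) = invoice 255593.37 + 1235.27 + duty 49585.11 = 306413.75
Difference = |329215.58 − 306413.75| = 22801.83

Supplier B is cheaper by SGD 22801.83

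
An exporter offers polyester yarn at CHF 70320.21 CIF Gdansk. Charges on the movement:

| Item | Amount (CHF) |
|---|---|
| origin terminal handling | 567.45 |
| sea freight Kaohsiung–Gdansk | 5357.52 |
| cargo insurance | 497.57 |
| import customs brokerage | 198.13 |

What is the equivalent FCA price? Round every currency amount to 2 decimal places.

Not relevant to the conversion: brokerage — on the buyer under both terms; not part of either seller's price.
From CIF to FCA, the seller no longer bears: origin terminal, freight, insurance.
FCA price = 70320.21 − 567.45 − 5357.52 − 497.57 = 63897.67

FCA price: CHF 63897.67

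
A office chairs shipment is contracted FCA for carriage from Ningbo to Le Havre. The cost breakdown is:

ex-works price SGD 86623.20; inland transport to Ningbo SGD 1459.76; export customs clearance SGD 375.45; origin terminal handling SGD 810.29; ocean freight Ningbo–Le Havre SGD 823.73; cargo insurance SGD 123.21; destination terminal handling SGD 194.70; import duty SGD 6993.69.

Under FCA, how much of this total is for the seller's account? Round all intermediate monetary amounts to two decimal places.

Seller's account: SGD 88458.41

FCA: the seller delivers export-cleared goods to the carrier; the buyer bears costs from that point.
Seller's account: goods 86623.20 + inland to port 1459.76 + export clearance 375.45 = 88458.41
Buyer's account: origin terminal 810.29 + freight 823.73 + insurance 123.21 + destination terminal 194.70 + duty 6993.69 = 8945.62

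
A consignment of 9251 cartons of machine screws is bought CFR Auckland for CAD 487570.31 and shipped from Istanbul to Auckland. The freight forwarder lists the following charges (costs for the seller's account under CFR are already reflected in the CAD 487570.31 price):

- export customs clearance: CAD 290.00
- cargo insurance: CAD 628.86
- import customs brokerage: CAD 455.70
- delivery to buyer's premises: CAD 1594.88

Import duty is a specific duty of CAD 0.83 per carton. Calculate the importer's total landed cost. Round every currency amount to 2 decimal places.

CFR: the seller pays costs through ocean freight to the destination port, but not insurance.
Already in the invoice (seller's account under CFR): export clearance — exclude.
CIF value = CFR price + insurance = 487570.31 + 628.86 = 488199.17
Import duty = 9251 × 0.83 = 7678.33
Buyer bears: insurance 628.86 + brokerage 455.70 + delivery 1594.88 + duty 7678.33 = 10357.77
Landed cost = invoice 487570.31 + 10357.77 = 497928.08

Total landed cost: CAD 497928.08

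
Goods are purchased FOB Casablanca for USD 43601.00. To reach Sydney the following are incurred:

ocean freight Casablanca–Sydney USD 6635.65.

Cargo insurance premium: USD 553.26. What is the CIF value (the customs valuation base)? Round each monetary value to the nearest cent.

CIF = FOB price + freight + insurance
CIF = 43601.00 + 6635.65 + 553.26 = 50789.91

CIF value: USD 50789.91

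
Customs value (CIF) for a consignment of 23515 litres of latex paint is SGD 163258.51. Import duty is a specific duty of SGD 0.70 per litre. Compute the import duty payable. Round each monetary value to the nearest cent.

Import duty: SGD 16460.50

Import duty = 23515 × 0.70 = 16460.50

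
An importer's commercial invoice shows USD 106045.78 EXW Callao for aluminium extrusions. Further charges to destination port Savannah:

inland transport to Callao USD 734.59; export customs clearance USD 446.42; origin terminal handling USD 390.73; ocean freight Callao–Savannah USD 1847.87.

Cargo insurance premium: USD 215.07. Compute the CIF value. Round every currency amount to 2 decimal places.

CIF value: USD 109680.46

CIF = EXW price + pre-shipment costs + freight + insurance
CIF = 106045.78 + 734.59 + 446.42 + 390.73 + 1847.87 + 215.07 = 109680.46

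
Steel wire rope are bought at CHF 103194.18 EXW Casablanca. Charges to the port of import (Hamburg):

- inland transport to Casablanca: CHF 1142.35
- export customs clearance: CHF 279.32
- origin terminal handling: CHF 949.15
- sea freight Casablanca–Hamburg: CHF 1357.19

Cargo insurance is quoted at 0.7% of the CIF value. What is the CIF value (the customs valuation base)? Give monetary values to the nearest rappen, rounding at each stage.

CIF value: CHF 107675.92

Let C be the CIF value. C = EXW price + pre-shipment costs + freight + 0.7% × C
C − 0.7% × C = 103194.18 + 1142.35 + 279.32 + 949.15 + 1357.19
0.993 × C = 106922.19
C = 106922.19 / 0.993 = 107675.92
Insurance premium = 0.7% × 107675.92 = 753.73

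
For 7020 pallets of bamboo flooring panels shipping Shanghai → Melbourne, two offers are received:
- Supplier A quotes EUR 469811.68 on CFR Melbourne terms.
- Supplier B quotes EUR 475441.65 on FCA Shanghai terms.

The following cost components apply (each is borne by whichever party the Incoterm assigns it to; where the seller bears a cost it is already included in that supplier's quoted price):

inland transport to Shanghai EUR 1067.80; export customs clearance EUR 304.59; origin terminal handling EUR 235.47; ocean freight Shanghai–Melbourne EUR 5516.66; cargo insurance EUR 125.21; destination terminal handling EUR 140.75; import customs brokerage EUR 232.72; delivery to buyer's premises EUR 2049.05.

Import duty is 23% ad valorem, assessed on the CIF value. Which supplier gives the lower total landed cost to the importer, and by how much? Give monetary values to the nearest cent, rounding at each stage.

Supplier A (CFR):
CIF value = CFR price + insurance = 469811.68 + 125.21 = 469936.89
Import duty = 469936.89 × 23% = 108085.48
Buyer bears (A): 125.21 + 140.75 + 232.72 + 2049.05 = 2547.73
Landed cost (A) = invoice 469811.68 + 2547.73 + duty 108085.48 = 580444.89
Supplier B (FCA):
CIF value = FCA price + origin terminal + freight + insurance = 475441.65 + 235.47 + 5516.66 + 125.21 = 481318.99
Import duty = 481318.99 × 23% = 110703.37
Buyer bears (B): 235.47 + 5516.66 + 125.21 + 140.75 + 232.72 + 2049.05 = 8299.86
Landed cost (B) = invoice 475441.65 + 8299.86 + duty 110703.37 = 594444.88
Difference = |580444.89 − 594444.88| = 13999.99

Supplier A is cheaper by EUR 13999.99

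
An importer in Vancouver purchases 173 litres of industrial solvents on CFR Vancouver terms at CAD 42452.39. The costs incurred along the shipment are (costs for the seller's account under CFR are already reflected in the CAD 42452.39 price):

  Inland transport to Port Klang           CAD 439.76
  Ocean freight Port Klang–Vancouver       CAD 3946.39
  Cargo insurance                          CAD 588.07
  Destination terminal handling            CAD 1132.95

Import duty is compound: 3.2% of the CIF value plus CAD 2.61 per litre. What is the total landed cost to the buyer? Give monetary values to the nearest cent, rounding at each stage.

CFR: the seller pays costs through ocean freight to the destination port, but not insurance.
Already in the invoice (seller's account under CFR): inland to port, freight — exclude.
CIF value = CFR price + insurance = 42452.39 + 588.07 = 43040.46
Ad valorem component: 43040.46 × 3.2% = 1377.29
Specific component: 173 × 2.61 = 451.53
Import duty = 1377.29 + 451.53 = 1828.82
Buyer bears: insurance 588.07 + destination terminal 1132.95 + duty 1828.82 = 3549.84
Landed cost = invoice 42452.39 + 3549.84 = 46002.23

Total landed cost: CAD 46002.23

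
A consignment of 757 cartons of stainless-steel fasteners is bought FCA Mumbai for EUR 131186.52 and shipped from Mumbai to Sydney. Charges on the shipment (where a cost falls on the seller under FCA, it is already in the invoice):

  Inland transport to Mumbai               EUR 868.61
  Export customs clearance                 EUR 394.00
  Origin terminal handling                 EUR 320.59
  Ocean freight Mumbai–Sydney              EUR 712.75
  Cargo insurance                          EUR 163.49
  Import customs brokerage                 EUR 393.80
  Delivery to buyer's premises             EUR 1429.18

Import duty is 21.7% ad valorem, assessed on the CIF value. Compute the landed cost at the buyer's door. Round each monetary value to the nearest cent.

Total landed cost: EUR 162933.52

FCA: the seller delivers export-cleared goods to the carrier; the buyer bears costs from that point.
Already in the invoice (seller's account under FCA): inland to port, export clearance — exclude.
CIF value = FCA price + origin terminal + freight + insurance = 131186.52 + 320.59 + 712.75 + 163.49 = 132383.35
Import duty = 132383.35 × 21.7% = 28727.19
Buyer bears: origin terminal 320.59 + freight 712.75 + insurance 163.49 + brokerage 393.80 + delivery 1429.18 + duty 28727.19 = 31747.00
Landed cost = invoice 131186.52 + 31747.00 = 162933.52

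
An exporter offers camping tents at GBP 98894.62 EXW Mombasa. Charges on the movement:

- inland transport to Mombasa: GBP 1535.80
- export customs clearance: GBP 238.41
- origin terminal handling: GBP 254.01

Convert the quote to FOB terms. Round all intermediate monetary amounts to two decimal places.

From EXW to FOB, the seller additionally bears: inland to port, export clearance, origin terminal.
FOB price = 98894.62 + 1535.80 + 238.41 + 254.01 = 100922.84

FOB price: GBP 100922.84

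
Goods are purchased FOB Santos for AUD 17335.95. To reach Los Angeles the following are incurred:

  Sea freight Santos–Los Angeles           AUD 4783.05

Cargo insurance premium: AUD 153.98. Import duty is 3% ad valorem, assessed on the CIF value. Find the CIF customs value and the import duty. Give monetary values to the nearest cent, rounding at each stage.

CIF = FOB price + freight + insurance
CIF = 17335.95 + 4783.05 + 153.98 = 22272.98
Import duty = 22272.98 × 3% = 668.19

CIF value: AUD 22272.98; import duty: AUD 668.19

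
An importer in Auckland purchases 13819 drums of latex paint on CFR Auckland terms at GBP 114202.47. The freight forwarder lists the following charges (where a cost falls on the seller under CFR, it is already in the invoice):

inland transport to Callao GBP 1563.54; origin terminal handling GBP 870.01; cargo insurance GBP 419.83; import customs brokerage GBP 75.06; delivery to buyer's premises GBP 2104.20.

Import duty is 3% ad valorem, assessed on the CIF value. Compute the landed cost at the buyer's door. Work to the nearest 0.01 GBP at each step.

CFR: the seller pays costs through ocean freight to the destination port, but not insurance.
Already in the invoice (seller's account under CFR): inland to port, origin terminal — exclude.
CIF value = CFR price + insurance = 114202.47 + 419.83 = 114622.30
Import duty = 114622.30 × 3% = 3438.67
Buyer bears: insurance 419.83 + brokerage 75.06 + delivery 2104.20 + duty 3438.67 = 6037.76
Landed cost = invoice 114202.47 + 6037.76 = 120240.23

Total landed cost: GBP 120240.23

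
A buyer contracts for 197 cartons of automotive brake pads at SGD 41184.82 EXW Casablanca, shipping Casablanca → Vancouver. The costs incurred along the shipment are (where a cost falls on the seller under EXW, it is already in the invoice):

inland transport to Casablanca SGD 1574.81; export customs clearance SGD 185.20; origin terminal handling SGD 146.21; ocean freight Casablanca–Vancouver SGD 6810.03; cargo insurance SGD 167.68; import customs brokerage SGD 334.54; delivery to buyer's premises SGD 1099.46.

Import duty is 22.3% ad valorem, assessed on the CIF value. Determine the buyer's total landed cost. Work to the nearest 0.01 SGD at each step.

EXW: the seller makes goods available at their premises; the buyer bears all onward costs.
CIF value = EXW price + inland to port + export clearance + origin terminal + freight + insurance = 41184.82 + 1574.81 + 185.20 + 146.21 + 6810.03 + 167.68 = 50068.75
Import duty = 50068.75 × 22.3% = 11165.33
Buyer bears: inland to port 1574.81 + export clearance 185.20 + origin terminal 146.21 + freight 6810.03 + insurance 167.68 + brokerage 334.54 + delivery 1099.46 + duty 11165.33 = 21483.26
Landed cost = invoice 41184.82 + 21483.26 = 62668.08

Total landed cost: SGD 62668.08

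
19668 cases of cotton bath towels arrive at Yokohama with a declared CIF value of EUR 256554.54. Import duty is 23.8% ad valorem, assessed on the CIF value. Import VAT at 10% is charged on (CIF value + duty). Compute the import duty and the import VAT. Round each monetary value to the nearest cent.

Import duty: EUR 61059.98; import VAT: EUR 31761.45

Import duty = 256554.54 × 23.8% = 61059.98
VAT base = CIF + duty = 256554.54 + 61059.98 = 317614.52
Import VAT = 317614.52 × 10% = 31761.45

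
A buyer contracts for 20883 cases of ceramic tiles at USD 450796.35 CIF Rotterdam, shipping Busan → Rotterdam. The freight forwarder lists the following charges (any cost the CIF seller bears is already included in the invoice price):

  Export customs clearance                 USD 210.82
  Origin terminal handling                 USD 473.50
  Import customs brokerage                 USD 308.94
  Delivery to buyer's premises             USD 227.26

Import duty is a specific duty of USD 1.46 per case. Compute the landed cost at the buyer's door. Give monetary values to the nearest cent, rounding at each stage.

Total landed cost: USD 481821.73

CIF: the seller pays costs through ocean freight and marine insurance to the destination port.
Already in the invoice (seller's account under CIF): export clearance, origin terminal — exclude.
The CIF price already equals the CIF value: 450796.35
Import duty = 20883 × 1.46 = 30489.18
Buyer bears: brokerage 308.94 + delivery 227.26 + duty 30489.18 = 31025.38
Landed cost = invoice 450796.35 + 31025.38 = 481821.73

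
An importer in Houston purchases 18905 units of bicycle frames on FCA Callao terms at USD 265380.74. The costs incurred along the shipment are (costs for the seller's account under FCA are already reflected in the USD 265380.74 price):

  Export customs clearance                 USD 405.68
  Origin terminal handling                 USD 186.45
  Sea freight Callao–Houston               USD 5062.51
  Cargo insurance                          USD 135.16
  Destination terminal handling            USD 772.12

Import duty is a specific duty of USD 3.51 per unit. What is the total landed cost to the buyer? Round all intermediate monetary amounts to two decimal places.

FCA: the seller delivers export-cleared goods to the carrier; the buyer bears costs from that point.
Already in the invoice (seller's account under FCA): export clearance — exclude.
CIF value = FCA price + origin terminal + freight + insurance = 265380.74 + 186.45 + 5062.51 + 135.16 = 270764.86
Import duty = 18905 × 3.51 = 66356.55
Buyer bears: origin terminal 186.45 + freight 5062.51 + insurance 135.16 + destination terminal 772.12 + duty 66356.55 = 72512.79
Landed cost = invoice 265380.74 + 72512.79 = 337893.53

Total landed cost: USD 337893.53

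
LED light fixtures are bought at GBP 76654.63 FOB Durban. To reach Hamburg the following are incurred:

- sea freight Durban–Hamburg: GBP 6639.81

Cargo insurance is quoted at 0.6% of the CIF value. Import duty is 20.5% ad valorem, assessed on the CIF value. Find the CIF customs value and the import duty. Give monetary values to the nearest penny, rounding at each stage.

Let C be the CIF value. C = FOB price + freight + 0.6% × C
C − 0.6% × C = 76654.63 + 6639.81
0.994 × C = 83294.44
C = 83294.44 / 0.994 = 83797.22
Insurance premium = 0.6% × 83797.22 = 502.78
Import duty = 83797.22 × 20.5% = 17178.43

CIF value: GBP 83797.22; import duty: GBP 17178.43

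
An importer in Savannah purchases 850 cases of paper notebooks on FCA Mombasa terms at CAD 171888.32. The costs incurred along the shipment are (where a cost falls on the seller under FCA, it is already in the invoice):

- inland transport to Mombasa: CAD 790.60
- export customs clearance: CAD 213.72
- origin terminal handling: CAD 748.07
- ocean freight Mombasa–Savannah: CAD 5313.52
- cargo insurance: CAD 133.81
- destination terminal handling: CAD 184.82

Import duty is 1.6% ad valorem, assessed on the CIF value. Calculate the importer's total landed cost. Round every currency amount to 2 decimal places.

Total landed cost: CAD 181117.88

FCA: the seller delivers export-cleared goods to the carrier; the buyer bears costs from that point.
Already in the invoice (seller's account under FCA): inland to port, export clearance — exclude.
CIF value = FCA price + origin terminal + freight + insurance = 171888.32 + 748.07 + 5313.52 + 133.81 = 178083.72
Import duty = 178083.72 × 1.6% = 2849.34
Buyer bears: origin terminal 748.07 + freight 5313.52 + insurance 133.81 + destination terminal 184.82 + duty 2849.34 = 9229.56
Landed cost = invoice 171888.32 + 9229.56 = 181117.88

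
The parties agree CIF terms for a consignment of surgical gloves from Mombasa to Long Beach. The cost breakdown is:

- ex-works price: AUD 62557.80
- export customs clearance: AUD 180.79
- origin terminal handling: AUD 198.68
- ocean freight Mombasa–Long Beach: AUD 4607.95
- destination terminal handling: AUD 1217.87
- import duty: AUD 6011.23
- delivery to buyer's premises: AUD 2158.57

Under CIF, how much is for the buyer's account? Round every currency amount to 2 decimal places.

CIF: the seller pays costs through ocean freight and marine insurance to the destination port.
Seller's account: goods 62557.80 + export clearance 180.79 + origin terminal 198.68 + freight 4607.95 = 67545.22
Buyer's account: destination terminal 1217.87 + duty 6011.23 + delivery 2158.57 = 9387.67

Buyer's account: AUD 9387.67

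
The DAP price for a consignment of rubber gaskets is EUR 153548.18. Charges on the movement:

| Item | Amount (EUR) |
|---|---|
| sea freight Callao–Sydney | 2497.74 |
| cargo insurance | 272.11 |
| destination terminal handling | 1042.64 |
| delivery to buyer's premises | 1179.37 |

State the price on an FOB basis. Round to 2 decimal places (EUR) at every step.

FOB price: EUR 148556.32

From DAP to FOB, the seller no longer bears: freight, insurance, destination terminal, delivery.
FOB price = 153548.18 − 2497.74 − 272.11 − 1042.64 − 1179.37 = 148556.32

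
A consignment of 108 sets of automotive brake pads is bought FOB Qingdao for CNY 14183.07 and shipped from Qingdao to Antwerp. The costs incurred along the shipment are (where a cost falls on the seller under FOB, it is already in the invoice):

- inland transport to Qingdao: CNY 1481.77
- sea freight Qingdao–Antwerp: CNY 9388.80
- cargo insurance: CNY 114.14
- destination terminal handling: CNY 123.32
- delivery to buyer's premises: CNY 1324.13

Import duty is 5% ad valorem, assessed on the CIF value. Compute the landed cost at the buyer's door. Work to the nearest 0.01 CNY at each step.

Total landed cost: CNY 26317.76

FOB: the seller bears costs until goods are on board at the origin port; the buyer bears freight, insurance and all costs thereafter.
Already in the invoice (seller's account under FOB): inland to port — exclude.
CIF value = FOB price + freight + insurance = 14183.07 + 9388.80 + 114.14 = 23686.01
Import duty = 23686.01 × 5% = 1184.30
Buyer bears: freight 9388.80 + insurance 114.14 + destination terminal 123.32 + delivery 1324.13 + duty 1184.30 = 12134.69
Landed cost = invoice 14183.07 + 12134.69 = 26317.76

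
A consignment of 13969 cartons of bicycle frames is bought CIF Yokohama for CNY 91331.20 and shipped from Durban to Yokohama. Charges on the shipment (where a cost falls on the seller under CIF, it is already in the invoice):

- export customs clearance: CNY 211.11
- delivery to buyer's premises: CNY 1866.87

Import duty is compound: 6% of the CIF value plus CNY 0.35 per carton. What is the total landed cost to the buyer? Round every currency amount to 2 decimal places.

CIF: the seller pays costs through ocean freight and marine insurance to the destination port.
Already in the invoice (seller's account under CIF): export clearance — exclude.
The CIF price already equals the CIF value: 91331.20
Ad valorem component: 91331.20 × 6% = 5479.87
Specific component: 13969 × 0.35 = 4889.15
Import duty = 5479.87 + 4889.15 = 10369.02
Buyer bears: delivery 1866.87 + duty 10369.02 = 12235.89
Landed cost = invoice 91331.20 + 12235.89 = 103567.09

Total landed cost: CNY 103567.09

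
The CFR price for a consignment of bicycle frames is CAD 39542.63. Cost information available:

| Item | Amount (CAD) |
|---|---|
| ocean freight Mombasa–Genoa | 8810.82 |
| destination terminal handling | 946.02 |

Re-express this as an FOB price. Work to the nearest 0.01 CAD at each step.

Not relevant to the conversion: destination terminal — on the buyer under both terms; not part of either seller's price.
From CFR to FOB, the seller no longer bears: freight.
FOB price = 39542.63 − 8810.82 = 30731.81

FOB price: CAD 30731.81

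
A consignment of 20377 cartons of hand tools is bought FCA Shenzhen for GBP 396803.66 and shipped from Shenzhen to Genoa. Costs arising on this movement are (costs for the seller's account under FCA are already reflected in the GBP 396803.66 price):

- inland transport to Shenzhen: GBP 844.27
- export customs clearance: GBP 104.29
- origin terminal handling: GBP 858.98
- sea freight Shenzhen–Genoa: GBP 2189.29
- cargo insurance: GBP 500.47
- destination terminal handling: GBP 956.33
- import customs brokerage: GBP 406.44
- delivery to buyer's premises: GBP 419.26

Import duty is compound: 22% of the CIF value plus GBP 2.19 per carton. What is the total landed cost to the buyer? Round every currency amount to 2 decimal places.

Total landed cost: GBP 534837.59

FCA: the seller delivers export-cleared goods to the carrier; the buyer bears costs from that point.
Already in the invoice (seller's account under FCA): inland to port, export clearance — exclude.
CIF value = FCA price + origin terminal + freight + insurance = 396803.66 + 858.98 + 2189.29 + 500.47 = 400352.40
Ad valorem component: 400352.40 × 22% = 88077.53
Specific component: 20377 × 2.19 = 44625.63
Import duty = 88077.53 + 44625.63 = 132703.16
Buyer bears: origin terminal 858.98 + freight 2189.29 + insurance 500.47 + destination terminal 956.33 + brokerage 406.44 + delivery 419.26 + duty 132703.16 = 138033.93
Landed cost = invoice 396803.66 + 138033.93 = 534837.59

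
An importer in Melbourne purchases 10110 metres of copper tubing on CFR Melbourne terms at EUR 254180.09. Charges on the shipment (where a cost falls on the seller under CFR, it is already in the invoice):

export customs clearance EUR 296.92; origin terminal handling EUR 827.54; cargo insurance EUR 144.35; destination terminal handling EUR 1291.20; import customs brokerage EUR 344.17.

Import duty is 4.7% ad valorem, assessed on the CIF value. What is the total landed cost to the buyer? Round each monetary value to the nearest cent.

Total landed cost: EUR 267913.06

CFR: the seller pays costs through ocean freight to the destination port, but not insurance.
Already in the invoice (seller's account under CFR): export clearance, origin terminal — exclude.
CIF value = CFR price + insurance = 254180.09 + 144.35 = 254324.44
Import duty = 254324.44 × 4.7% = 11953.25
Buyer bears: insurance 144.35 + destination terminal 1291.20 + brokerage 344.17 + duty 11953.25 = 13732.97
Landed cost = invoice 254180.09 + 13732.97 = 267913.06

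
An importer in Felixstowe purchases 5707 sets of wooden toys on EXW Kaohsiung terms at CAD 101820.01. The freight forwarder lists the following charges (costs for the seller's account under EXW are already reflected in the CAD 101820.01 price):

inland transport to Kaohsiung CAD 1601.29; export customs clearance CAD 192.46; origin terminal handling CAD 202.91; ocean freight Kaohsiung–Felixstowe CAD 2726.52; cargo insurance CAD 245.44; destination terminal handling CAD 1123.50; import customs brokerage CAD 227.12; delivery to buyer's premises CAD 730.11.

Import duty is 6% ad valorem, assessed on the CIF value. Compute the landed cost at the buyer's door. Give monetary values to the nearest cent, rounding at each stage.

Total landed cost: CAD 115276.68

EXW: the seller makes goods available at their premises; the buyer bears all onward costs.
CIF value = EXW price + inland to port + export clearance + origin terminal + freight + insurance = 101820.01 + 1601.29 + 192.46 + 202.91 + 2726.52 + 245.44 = 106788.63
Import duty = 106788.63 × 6% = 6407.32
Buyer bears: inland to port 1601.29 + export clearance 192.46 + origin terminal 202.91 + freight 2726.52 + insurance 245.44 + destination terminal 1123.50 + brokerage 227.12 + delivery 730.11 + duty 6407.32 = 13456.67
Landed cost = invoice 101820.01 + 13456.67 = 115276.68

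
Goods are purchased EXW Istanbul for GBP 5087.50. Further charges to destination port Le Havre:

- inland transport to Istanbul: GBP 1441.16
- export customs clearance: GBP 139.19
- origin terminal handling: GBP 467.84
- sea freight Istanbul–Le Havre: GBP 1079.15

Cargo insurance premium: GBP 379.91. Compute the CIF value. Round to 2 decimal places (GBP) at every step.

CIF value: GBP 8594.75

CIF = EXW price + pre-shipment costs + freight + insurance
CIF = 5087.50 + 1441.16 + 139.19 + 467.84 + 1079.15 + 379.91 = 8594.75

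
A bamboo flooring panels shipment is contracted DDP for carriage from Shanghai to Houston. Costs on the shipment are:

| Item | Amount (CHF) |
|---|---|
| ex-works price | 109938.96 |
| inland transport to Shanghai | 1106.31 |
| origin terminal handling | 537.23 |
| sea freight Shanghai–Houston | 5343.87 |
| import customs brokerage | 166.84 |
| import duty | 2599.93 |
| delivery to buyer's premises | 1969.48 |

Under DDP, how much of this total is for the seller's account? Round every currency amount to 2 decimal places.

Seller's account: CHF 121662.62

DDP: the seller bears all costs including import duty.
Seller's account: goods 109938.96 + inland to port 1106.31 + origin terminal 537.23 + freight 5343.87 + brokerage 166.84 + duty 2599.93 + delivery 1969.48 = 121662.62
Buyer's account: 0.00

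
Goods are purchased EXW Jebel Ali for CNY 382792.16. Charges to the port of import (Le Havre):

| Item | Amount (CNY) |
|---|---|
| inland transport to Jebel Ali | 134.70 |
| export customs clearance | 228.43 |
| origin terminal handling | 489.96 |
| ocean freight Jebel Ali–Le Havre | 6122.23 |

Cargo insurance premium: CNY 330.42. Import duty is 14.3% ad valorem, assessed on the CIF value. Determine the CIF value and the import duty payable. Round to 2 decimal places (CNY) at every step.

CIF value: CNY 390097.90; import duty: CNY 55784.00

CIF = EXW price + pre-shipment costs + freight + insurance
CIF = 382792.16 + 134.70 + 228.43 + 489.96 + 6122.23 + 330.42 = 390097.90
Import duty = 390097.90 × 14.3% = 55784.00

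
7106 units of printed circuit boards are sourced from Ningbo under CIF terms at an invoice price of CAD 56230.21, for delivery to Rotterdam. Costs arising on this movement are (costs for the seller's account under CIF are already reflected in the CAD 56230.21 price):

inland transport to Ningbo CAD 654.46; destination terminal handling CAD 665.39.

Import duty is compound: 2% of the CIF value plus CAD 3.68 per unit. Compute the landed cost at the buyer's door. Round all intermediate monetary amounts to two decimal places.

CIF: the seller pays costs through ocean freight and marine insurance to the destination port.
Already in the invoice (seller's account under CIF): inland to port — exclude.
The CIF price already equals the CIF value: 56230.21
Ad valorem component: 56230.21 × 2% = 1124.60
Specific component: 7106 × 3.68 = 26150.08
Import duty = 1124.60 + 26150.08 = 27274.68
Buyer bears: destination terminal 665.39 + duty 27274.68 = 27940.07
Landed cost = invoice 56230.21 + 27940.07 = 84170.28

Total landed cost: CAD 84170.28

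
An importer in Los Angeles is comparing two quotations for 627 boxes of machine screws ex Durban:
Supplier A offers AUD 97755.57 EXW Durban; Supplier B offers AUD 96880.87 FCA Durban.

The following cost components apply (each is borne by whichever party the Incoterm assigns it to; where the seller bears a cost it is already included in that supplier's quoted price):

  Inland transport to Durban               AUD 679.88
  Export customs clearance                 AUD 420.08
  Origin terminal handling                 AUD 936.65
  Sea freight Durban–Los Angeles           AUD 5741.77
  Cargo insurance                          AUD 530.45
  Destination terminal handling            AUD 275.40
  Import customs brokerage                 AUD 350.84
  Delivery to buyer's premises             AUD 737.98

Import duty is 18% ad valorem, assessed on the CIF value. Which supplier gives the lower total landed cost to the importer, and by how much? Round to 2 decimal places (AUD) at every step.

Supplier B is cheaper by AUD 2330.10

Supplier A (EXW):
CIF value = EXW price + inland to port + export clearance + origin terminal + freight + insurance = 97755.57 + 679.88 + 420.08 + 936.65 + 5741.77 + 530.45 = 106064.40
Import duty = 106064.40 × 18% = 19091.59
Buyer bears (A): 679.88 + 420.08 + 936.65 + 5741.77 + 530.45 + 275.40 + 350.84 + 737.98 = 9673.05
Landed cost (A) = invoice 97755.57 + 9673.05 + duty 19091.59 = 126520.21
Supplier B (FCA):
CIF value = FCA price + origin terminal + freight + insurance = 96880.87 + 936.65 + 5741.77 + 530.45 = 104089.74
Import duty = 104089.74 × 18% = 18736.15
Buyer bears (B): 936.65 + 5741.77 + 530.45 + 275.40 + 350.84 + 737.98 = 8573.09
Landed cost (B) = invoice 96880.87 + 8573.09 + duty 18736.15 = 124190.11
Difference = |126520.21 − 124190.11| = 2330.10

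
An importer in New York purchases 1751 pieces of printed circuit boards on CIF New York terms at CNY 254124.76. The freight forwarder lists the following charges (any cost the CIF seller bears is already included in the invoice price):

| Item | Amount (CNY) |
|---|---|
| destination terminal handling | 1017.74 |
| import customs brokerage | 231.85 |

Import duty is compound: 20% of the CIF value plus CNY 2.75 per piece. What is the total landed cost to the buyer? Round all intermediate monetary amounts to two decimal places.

Total landed cost: CNY 311014.55

CIF: the seller pays costs through ocean freight and marine insurance to the destination port.
The CIF price already equals the CIF value: 254124.76
Ad valorem component: 254124.76 × 20% = 50824.95
Specific component: 1751 × 2.75 = 4815.25
Import duty = 50824.95 + 4815.25 = 55640.20
Buyer bears: destination terminal 1017.74 + brokerage 231.85 + duty 55640.20 = 56889.79
Landed cost = invoice 254124.76 + 56889.79 = 311014.55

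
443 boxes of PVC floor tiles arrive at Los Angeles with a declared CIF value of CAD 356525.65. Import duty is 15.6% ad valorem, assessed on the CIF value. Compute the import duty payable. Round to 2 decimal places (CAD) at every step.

Import duty = 356525.65 × 15.6% = 55618.00

Import duty: CAD 55618.00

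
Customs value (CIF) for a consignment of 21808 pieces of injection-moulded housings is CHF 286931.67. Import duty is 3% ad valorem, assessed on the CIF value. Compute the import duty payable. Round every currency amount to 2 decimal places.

Import duty = 286931.67 × 3% = 8607.95

Import duty: CHF 8607.95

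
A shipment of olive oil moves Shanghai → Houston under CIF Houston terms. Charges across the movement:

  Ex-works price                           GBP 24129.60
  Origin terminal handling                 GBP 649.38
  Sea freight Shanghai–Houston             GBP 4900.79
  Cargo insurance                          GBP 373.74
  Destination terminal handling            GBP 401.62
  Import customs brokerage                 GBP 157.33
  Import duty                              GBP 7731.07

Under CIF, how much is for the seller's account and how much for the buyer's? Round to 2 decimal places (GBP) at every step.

CIF: the seller pays costs through ocean freight and marine insurance to the destination port.
Seller's account: goods 24129.60 + origin terminal 649.38 + freight 4900.79 + insurance 373.74 = 30053.51
Buyer's account: destination terminal 401.62 + brokerage 157.33 + duty 7731.07 = 8290.02

Seller: GBP 30053.51; buyer: GBP 8290.02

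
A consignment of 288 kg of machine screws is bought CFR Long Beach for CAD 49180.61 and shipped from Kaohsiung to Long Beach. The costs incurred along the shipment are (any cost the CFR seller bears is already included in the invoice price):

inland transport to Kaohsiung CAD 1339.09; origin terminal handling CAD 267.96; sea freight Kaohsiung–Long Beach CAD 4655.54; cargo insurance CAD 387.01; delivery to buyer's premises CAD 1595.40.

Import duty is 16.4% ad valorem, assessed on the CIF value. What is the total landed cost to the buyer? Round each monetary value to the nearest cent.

Total landed cost: CAD 59292.11

CFR: the seller pays costs through ocean freight to the destination port, but not insurance.
Already in the invoice (seller's account under CFR): inland to port, origin terminal, freight — exclude.
CIF value = CFR price + insurance = 49180.61 + 387.01 = 49567.62
Import duty = 49567.62 × 16.4% = 8129.09
Buyer bears: insurance 387.01 + delivery 1595.40 + duty 8129.09 = 10111.50
Landed cost = invoice 49180.61 + 10111.50 = 59292.11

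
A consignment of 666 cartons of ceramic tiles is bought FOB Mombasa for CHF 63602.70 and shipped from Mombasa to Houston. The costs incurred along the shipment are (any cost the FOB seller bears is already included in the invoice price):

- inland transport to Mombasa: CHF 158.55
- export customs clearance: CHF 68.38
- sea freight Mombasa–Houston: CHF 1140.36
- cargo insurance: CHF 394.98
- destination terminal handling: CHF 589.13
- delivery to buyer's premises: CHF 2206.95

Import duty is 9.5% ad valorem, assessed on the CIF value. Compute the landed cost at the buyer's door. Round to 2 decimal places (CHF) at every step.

FOB: the seller bears costs until goods are on board at the origin port; the buyer bears freight, insurance and all costs thereafter.
Already in the invoice (seller's account under FOB): inland to port, export clearance — exclude.
CIF value = FOB price + freight + insurance = 63602.70 + 1140.36 + 394.98 = 65138.04
Import duty = 65138.04 × 9.5% = 6188.11
Buyer bears: freight 1140.36 + insurance 394.98 + destination terminal 589.13 + delivery 2206.95 + duty 6188.11 = 10519.53
Landed cost = invoice 63602.70 + 10519.53 = 74122.23

Total landed cost: CHF 74122.23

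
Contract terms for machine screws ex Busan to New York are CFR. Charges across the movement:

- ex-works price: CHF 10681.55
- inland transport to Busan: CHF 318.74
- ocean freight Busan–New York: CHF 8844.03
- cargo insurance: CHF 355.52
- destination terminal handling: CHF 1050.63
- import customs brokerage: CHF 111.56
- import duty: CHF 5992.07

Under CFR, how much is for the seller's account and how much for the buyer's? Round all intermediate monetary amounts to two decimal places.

CFR: the seller pays costs through ocean freight to the destination port, but not insurance.
Seller's account: goods 10681.55 + inland to port 318.74 + freight 8844.03 = 19844.32
Buyer's account: insurance 355.52 + destination terminal 1050.63 + brokerage 111.56 + duty 5992.07 = 7509.78

Seller: CHF 19844.32; buyer: CHF 7509.78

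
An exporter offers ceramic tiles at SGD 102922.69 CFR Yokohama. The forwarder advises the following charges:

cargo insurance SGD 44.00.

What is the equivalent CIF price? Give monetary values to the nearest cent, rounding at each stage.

From CFR to CIF, the seller additionally bears: insurance.
CIF price = 102922.69 + 44.00 = 102966.69

CIF price: SGD 102966.69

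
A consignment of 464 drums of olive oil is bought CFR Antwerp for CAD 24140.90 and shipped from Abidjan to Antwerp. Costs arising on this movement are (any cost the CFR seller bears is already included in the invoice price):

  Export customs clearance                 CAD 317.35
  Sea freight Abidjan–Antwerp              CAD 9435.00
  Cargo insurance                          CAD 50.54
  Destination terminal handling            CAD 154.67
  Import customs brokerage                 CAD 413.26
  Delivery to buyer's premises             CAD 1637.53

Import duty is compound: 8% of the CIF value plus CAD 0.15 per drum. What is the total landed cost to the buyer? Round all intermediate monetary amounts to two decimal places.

CFR: the seller pays costs through ocean freight to the destination port, but not insurance.
Already in the invoice (seller's account under CFR): export clearance, freight — exclude.
CIF value = CFR price + insurance = 24140.90 + 50.54 = 24191.44
Ad valorem component: 24191.44 × 8% = 1935.32
Specific component: 464 × 0.15 = 69.60
Import duty = 1935.32 + 69.60 = 2004.92
Buyer bears: insurance 50.54 + destination terminal 154.67 + brokerage 413.26 + delivery 1637.53 + duty 2004.92 = 4260.92
Landed cost = invoice 24140.90 + 4260.92 = 28401.82

Total landed cost: CAD 28401.82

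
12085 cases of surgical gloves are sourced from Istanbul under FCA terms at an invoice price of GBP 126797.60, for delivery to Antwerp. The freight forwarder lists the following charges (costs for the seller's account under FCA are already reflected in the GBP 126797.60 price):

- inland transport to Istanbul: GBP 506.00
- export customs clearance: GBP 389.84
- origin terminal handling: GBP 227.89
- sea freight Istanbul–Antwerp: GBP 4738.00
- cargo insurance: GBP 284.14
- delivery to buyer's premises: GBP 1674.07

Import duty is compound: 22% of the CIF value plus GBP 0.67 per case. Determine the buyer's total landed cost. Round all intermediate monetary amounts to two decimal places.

Total landed cost: GBP 170869.13

FCA: the seller delivers export-cleared goods to the carrier; the buyer bears costs from that point.
Already in the invoice (seller's account under FCA): inland to port, export clearance — exclude.
CIF value = FCA price + origin terminal + freight + insurance = 126797.60 + 227.89 + 4738.00 + 284.14 = 132047.63
Ad valorem component: 132047.63 × 22% = 29050.48
Specific component: 12085 × 0.67 = 8096.95
Import duty = 29050.48 + 8096.95 = 37147.43
Buyer bears: origin terminal 227.89 + freight 4738.00 + insurance 284.14 + delivery 1674.07 + duty 37147.43 = 44071.53
Landed cost = invoice 126797.60 + 44071.53 = 170869.13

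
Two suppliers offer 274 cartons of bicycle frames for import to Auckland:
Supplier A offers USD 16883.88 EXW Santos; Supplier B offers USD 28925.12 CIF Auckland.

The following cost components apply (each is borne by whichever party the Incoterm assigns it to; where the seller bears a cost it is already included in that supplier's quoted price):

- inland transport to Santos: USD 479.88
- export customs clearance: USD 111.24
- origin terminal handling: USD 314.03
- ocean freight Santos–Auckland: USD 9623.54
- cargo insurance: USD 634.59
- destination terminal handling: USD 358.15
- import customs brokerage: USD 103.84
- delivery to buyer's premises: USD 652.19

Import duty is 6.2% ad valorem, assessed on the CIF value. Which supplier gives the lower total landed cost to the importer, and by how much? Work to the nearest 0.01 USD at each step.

Supplier A is cheaper by USD 932.40

Supplier A (EXW):
CIF value = EXW price + inland to port + export clearance + origin terminal + freight + insurance = 16883.88 + 479.88 + 111.24 + 314.03 + 9623.54 + 634.59 = 28047.16
Import duty = 28047.16 × 6.2% = 1738.92
Buyer bears (A): 479.88 + 111.24 + 314.03 + 9623.54 + 634.59 + 358.15 + 103.84 + 652.19 = 12277.46
Landed cost (A) = invoice 16883.88 + 12277.46 + duty 1738.92 = 30900.26
Supplier B (CIF):
The CIF price already equals the CIF value: 28925.12
Import duty = 28925.12 × 6.2% = 1793.36
Buyer bears (B): 358.15 + 103.84 + 652.19 = 1114.18
Landed cost (B) = invoice 28925.12 + 1114.18 + duty 1793.36 = 31832.66
Difference = |30900.26 − 31832.66| = 932.40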